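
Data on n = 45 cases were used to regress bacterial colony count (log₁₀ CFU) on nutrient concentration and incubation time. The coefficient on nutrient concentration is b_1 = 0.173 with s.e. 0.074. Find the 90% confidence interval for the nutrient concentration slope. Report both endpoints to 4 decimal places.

df = n − k − 1 = 45 − 2 − 1 = 42.
t* = t_{0.05, 42} = 1.681952.
Margin = t* × SE = 1.681952 × 0.074 = 0.124464.
CI: 0.173 ± 0.124464 → (0.0485, 0.2975).
With 90% confidence, each one-unit increase in nutrient concentration is associated with a change of between 0.0485 and 0.2975 log₁₀ CFU in bacterial colony count, holding the other predictors fixed.

(0.0485, 0.2975)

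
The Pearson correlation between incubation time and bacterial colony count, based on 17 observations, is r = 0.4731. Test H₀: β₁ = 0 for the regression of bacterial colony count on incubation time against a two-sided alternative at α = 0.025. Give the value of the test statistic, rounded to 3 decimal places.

t = 2.080

t = r·√(n − 2)/√(1 − r²) = 0.4731·√15/√0.776176 = 2.080.
df = n − 2 = 15.
Two-sided p ≈ 0.0551, which is ≥ 0.025, so fail to reject H₀.
The data do not give significant evidence of a linear association between incubation time and bacterial colony count.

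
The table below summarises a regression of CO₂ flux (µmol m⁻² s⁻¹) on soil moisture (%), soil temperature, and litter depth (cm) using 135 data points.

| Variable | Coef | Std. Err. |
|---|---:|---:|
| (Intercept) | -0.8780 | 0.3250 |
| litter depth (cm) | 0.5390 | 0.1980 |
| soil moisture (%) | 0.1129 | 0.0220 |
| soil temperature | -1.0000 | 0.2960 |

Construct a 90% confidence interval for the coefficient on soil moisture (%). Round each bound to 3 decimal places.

Read off: b = 0.1129, SE = 0.0220 for soil moisture (%).
df = n − k − 1 = 135 − 3 − 1 = 131.
t* = t_{0.05, 131} = 1.656569.
Margin = t* × SE = 1.656569 × 0.0220 = 0.03644.
CI: 0.1129 ± 0.03644 → (0.076, 0.149).

(0.076, 0.149)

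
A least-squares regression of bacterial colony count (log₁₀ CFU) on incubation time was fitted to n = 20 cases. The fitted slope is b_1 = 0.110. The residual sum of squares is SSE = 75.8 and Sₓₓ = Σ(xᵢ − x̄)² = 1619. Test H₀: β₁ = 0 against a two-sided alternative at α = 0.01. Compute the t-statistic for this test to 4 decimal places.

MSE = SSE/(n − 2) = 75.8/18 = 4.21111.
SE(b_1) = √(MSE/Sₓₓ) = √(4.21111/1619) = 0.0510006.
t = 0.110 / 0.0510006 = 2.1568.
df = n − 2 = 18.
Two-sided p ≈ 0.0448, which is ≥ 0.01, so fail to reject H₀.
The data do not give significant evidence of an association between incubation time and bacterial colony count.

t = 2.1568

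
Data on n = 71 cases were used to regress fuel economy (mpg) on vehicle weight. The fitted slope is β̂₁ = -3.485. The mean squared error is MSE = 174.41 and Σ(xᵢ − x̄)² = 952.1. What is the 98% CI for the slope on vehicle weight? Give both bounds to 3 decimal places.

(-4.504, -2.466)

SE(β̂₁) = √(MSE/Sₓₓ) = √(174.41/952.1) = 0.428001.
df = n − 2 = 69.
t* = t_{0.01, 69} = 2.381615.
Margin = t* × SE = 2.381615 × 0.428001 = 1.01933.
CI: -3.485 ± 1.01933 → (-4.504, -2.466).
With 98% confidence, each one-unit increase in vehicle weight is associated with a change of between -4.504 and -2.466 mpg in fuel economy.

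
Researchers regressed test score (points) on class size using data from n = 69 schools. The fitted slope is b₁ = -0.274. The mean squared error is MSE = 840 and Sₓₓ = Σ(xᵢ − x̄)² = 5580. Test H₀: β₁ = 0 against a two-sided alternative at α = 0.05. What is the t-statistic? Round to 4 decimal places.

SE(b₁) = √(MSE/Sₓₓ) = √(840/5580) = 0.387992.
t = -0.274 / 0.387992 = -0.7062.
df = n − 2 = 67.
Two-sided p ≈ 0.4825, which is ≥ 0.05, so fail to reject H₀.
The data do not give significant evidence of an association between class size and test score.

t = -0.7062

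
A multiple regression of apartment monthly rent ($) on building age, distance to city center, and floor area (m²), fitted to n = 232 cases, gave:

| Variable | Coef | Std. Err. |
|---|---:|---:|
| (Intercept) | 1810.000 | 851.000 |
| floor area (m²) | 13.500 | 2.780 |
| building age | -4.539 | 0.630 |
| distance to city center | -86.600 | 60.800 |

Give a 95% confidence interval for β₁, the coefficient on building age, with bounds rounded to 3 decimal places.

(-5.780, -3.298)

Read off: b = -4.539, SE = 0.630 for building age.
df = n − k − 1 = 232 − 3 − 1 = 228.
t* = t_{0.025, 228} = 1.970423.
Margin = t* × SE = 1.970423 × 0.630 = 1.24137.
CI: -4.539 ± 1.24137 → (-5.780, -3.298).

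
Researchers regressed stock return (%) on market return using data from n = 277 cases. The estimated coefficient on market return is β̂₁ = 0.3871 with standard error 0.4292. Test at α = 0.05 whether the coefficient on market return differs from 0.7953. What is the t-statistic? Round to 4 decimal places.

H₀: β₁ = 0.7953 vs H₁: β₁ ≠ 0.7953.
t = (β̂₁ − β₁⁰)/SE = (0.3871 − 0.7953) / 0.4292 = -0.9511.
df = n − 2 = 277 − 2 = 275.
Two-sided p ≈ 0.3424, which is ≥ 0.05, so fail to reject H₀.
The data are consistent with a true slope of 0.7953 % per unit of market return.

t = -0.9511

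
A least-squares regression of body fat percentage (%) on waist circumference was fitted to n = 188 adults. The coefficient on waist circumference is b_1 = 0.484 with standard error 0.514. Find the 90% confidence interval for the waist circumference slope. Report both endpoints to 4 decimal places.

(-0.3657, 1.3337)

df = n − 2 = 188 − 2 = 186.
t* = t_{0.05, 186} = 1.653087.
Margin = t* × SE = 1.653087 × 0.514 = 0.849687.
CI: 0.484 ± 0.849687 → (-0.3657, 1.3337).
With 90% confidence, each one-unit increase in waist circumference is associated with a change of between -0.3657 and 1.3337 % in body fat percentage.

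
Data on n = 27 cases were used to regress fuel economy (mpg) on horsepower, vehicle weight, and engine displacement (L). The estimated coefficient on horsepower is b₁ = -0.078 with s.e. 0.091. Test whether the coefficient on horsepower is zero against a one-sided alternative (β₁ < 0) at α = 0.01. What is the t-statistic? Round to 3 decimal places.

H₀: β₁ = 0 vs H₁: β₁ < 0.
t = (b₁ − β₁⁰)/SE = -0.078 / 0.091 = -0.857.
df = n − k − 1 = 27 − 3 − 1 = 23.
One-sided p ≈ 0.2001, which is ≥ 0.01, so fail to reject H₀.
The data do not give significant evidence that the true slope on horsepower is negative, holding the other predictors fixed.

t = -0.857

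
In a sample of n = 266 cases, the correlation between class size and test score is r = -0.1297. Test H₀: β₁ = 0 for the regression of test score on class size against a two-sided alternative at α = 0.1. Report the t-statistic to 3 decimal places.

t = -2.125

t = r·√(n − 2)/√(1 − r²) = -0.1297·√264/√0.983178 = -2.125.
df = n − 2 = 264.
Two-sided p ≈ 0.0345, which is < 0.1, so reject H₀.
There is evidence of a linear association between class size and test score.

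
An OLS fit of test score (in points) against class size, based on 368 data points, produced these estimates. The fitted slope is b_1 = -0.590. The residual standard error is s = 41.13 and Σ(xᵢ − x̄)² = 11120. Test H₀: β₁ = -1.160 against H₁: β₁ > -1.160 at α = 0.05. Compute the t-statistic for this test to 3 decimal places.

SE(b_1) = s/√Sₓₓ = 41.13/√11120 = 0.390037.
t = (-0.590 − (-1.160)) / 0.390037 = 1.461.
df = n − 2 = 366.
One-sided p ≈ 0.0724, which is ≥ 0.05, so fail to reject H₀.
The data do not give significant evidence that the true slope on class size exceeds -1.160 points per unit.

t = 1.461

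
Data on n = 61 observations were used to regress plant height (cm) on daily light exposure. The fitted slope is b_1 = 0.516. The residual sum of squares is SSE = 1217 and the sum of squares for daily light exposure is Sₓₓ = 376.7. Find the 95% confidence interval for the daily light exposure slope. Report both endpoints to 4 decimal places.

(0.0478, 0.9842)

MSE = SSE/(n − 2) = 1217/59 = 20.6271.
SE(b_1) = √(MSE/Sₓₓ) = √(20.6271/376.7) = 0.234003.
df = n − 2 = 59.
t* = t_{0.025, 59} = 2.000995.
Margin = t* × SE = 2.000995 × 0.234003 = 0.468239.
CI: 0.516 ± 0.468239 → (0.0478, 0.9842).
With 95% confidence, each one-unit increase in daily light exposure is associated with a change of between 0.0478 and 0.9842 cm in plant height.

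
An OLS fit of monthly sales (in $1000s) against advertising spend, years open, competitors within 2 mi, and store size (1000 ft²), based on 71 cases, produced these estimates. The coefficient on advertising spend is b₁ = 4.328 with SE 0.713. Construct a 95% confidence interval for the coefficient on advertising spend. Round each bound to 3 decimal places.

(2.904, 5.752)

df = n − k − 1 = 71 − 4 − 1 = 66.
t* = t_{0.025, 66} = 1.996564.
Margin = t* × SE = 1.996564 × 0.713 = 1.42355.
CI: 4.328 ± 1.42355 → (2.904, 5.752).
With 95% confidence, each one-unit increase in advertising spend is associated with a change of between 2.904 and 5.752 $1000s in monthly sales, holding the other predictors fixed.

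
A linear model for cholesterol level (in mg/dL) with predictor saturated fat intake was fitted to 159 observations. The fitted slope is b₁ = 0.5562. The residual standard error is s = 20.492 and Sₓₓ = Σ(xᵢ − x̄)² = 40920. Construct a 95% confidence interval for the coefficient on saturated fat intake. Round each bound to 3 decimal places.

SE(b₁) = s/√Sₓₓ = 20.492/√40920 = 0.101302.
df = n − 2 = 157.
t* = t_{0.025, 157} = 1.975189.
Margin = t* × SE = 1.975189 × 0.101302 = 0.20009.
CI: 0.5562 ± 0.20009 → (0.356, 0.756).
With 95% confidence, each one-unit increase in saturated fat intake is associated with a change of between 0.356 and 0.756 mg/dL in cholesterol level.

(0.356, 0.756)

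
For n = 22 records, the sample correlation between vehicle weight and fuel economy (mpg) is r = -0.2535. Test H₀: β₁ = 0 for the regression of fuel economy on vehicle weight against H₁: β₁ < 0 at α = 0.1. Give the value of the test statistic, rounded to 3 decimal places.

t = r·√(n − 2)/√(1 − r²) = -0.2535·√20/√0.935738 = -1.172.
df = n − 2 = 20.
One-sided p ≈ 0.1275, which is ≥ 0.1, so fail to reject H₀.
The data do not give significant evidence of a linear association between vehicle weight and fuel economy.

t = -1.172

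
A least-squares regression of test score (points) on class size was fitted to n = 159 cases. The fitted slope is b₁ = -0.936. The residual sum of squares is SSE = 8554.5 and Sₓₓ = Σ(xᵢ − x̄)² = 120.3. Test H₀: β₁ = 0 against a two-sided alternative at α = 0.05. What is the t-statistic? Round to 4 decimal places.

t = -1.3908

MSE = SSE/(n − 2) = 8554.5/157 = 54.4873.
SE(b₁) = √(MSE/Sₓₓ) = √(54.4873/120.3) = 0.672999.
t = -0.936 / 0.672999 = -1.3908.
df = n − 2 = 157.
Two-sided p ≈ 0.1663, which is ≥ 0.05, so fail to reject H₀.
The data do not give significant evidence of an association between class size and test score.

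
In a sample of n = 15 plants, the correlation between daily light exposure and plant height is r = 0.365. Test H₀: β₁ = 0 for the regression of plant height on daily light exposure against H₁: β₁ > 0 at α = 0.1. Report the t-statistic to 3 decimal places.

t = r·√(n − 2)/√(1 − r²) = 0.365·√13/√0.866775 = 1.414.
df = n − 2 = 13.
One-sided p ≈ 0.0905, which is < 0.1, so reject H₀.
There is evidence of a linear association between daily light exposure and plant height.

t = 1.414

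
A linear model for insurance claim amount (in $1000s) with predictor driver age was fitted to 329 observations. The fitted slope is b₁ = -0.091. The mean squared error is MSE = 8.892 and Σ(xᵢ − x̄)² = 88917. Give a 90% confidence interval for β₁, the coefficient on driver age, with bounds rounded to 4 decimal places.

SE(b₁) = √(MSE/Sₓₓ) = √(8.892/88917) = 0.0100002.
df = n − 2 = 327.
t* = t_{0.05, 327} = 1.649527.
Margin = t* × SE = 1.649527 × 0.0100002 = 0.016496.
CI: -0.091 ± 0.016496 → (-0.1075, -0.0745).
With 90% confidence, each one-unit increase in driver age is associated with a change of between -0.1075 and -0.0745 $1000s in insurance claim amount.

(-0.1075, -0.0745)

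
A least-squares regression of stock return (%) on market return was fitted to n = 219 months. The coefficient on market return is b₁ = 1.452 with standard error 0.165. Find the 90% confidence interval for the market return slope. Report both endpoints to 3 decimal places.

df = n − 2 = 219 − 2 = 217.
t* = t_{0.05, 217} = 1.651906.
Margin = t* × SE = 1.651906 × 0.165 = 0.27256.
CI: 1.452 ± 0.27256 → (1.179, 1.725).
With 90% confidence, each one-unit increase in market return is associated with a change of between 1.179 and 1.725 % in stock return.

(1.179, 1.725)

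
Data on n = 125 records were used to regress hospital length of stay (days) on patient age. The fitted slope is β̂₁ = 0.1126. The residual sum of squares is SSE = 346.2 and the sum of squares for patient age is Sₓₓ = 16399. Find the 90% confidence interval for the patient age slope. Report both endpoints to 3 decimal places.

MSE = SSE/(n − 2) = 346.2/123 = 2.81463.
SE(β̂₁) = √(MSE/Sₓₓ) = √(2.81463/16399) = 0.0131009.
df = n − 2 = 123.
t* = t_{0.05, 123} = 1.657336.
Margin = t* × SE = 1.657336 × 0.0131009 = 0.02171.
CI: 0.1126 ± 0.02171 → (0.091, 0.134).
With 90% confidence, each one-unit increase in patient age is associated with a change of between 0.091 and 0.134 days in hospital length of stay.

(0.091, 0.134)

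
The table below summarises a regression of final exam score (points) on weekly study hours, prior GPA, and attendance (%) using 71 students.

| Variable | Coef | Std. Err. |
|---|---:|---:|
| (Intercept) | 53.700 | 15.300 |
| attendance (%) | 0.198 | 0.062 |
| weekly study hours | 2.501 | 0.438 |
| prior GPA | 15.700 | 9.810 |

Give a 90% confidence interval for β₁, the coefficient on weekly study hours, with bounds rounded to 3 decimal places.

Read off: b = 2.501, SE = 0.438 for weekly study hours.
df = n − k − 1 = 71 − 3 − 1 = 67.
t* = t_{0.05, 67} = 1.667916.
Margin = t* × SE = 1.667916 × 0.438 = 0.73055.
CI: 2.501 ± 0.73055 → (1.770, 3.232).

(1.770, 3.232)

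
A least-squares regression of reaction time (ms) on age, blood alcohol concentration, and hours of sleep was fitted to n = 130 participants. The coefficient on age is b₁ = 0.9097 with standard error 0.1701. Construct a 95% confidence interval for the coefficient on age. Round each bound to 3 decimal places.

(0.573, 1.246)

df = n − k − 1 = 130 − 3 − 1 = 126.
t* = t_{0.025, 126} = 1.978971.
Margin = t* × SE = 1.978971 × 0.1701 = 0.33662.
CI: 0.9097 ± 0.33662 → (0.573, 1.246).
With 95% confidence, each one-unit increase in age is associated with a change of between 0.573 and 1.246 ms in reaction time, holding the other predictors fixed.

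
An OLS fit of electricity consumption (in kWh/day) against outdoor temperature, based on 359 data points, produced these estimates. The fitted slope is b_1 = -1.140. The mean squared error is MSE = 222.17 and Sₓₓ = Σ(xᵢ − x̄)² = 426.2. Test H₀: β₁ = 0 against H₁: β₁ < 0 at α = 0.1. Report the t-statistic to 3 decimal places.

t = -1.579

SE(b_1) = √(MSE/Sₓₓ) = √(222.17/426.2) = 0.721998.
t = -1.140 / 0.721998 = -1.579.
df = n − 2 = 357.
One-sided p ≈ 0.0576, which is < 0.1, so reject H₀.
There is evidence that the true slope on outdoor temperature is negative.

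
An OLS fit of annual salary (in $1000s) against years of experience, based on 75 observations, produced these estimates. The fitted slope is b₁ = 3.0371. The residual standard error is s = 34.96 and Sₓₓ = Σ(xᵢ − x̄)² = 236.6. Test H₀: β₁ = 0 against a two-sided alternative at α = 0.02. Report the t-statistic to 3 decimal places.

t = 1.336

SE(b₁) = s/√Sₓₓ = 34.96/√236.6 = 2.27281.
t = 3.0371 / 2.27281 = 1.336.
df = n − 2 = 73.
Two-sided p ≈ 0.1856, which is ≥ 0.02, so fail to reject H₀.
The data do not give significant evidence of an association between years of experience and annual salary.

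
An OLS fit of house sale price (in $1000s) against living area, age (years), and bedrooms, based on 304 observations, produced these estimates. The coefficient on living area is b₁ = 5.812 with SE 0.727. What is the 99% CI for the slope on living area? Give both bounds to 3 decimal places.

(3.927, 7.697)

df = n − k − 1 = 304 − 3 − 1 = 300.
t* = t_{0.005, 300} = 2.592316.
Margin = t* × SE = 2.592316 × 0.727 = 1.88461.
CI: 5.812 ± 1.88461 → (3.927, 7.697).
With 99% confidence, each one-unit increase in living area is associated with a change of between 3.927 and 7.697 $1000s in house sale price, holding the other predictors fixed.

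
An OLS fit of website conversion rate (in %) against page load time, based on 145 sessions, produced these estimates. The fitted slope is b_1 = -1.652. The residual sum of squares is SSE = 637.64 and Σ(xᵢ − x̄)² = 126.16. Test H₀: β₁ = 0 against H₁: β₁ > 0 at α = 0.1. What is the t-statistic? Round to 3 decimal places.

MSE = SSE/(n − 2) = 637.64/143 = 4.45902.
SE(b_1) = √(MSE/Sₓₓ) = √(4.45902/126.16) = 0.188.
t = -1.652 / 0.188 = -8.787.
df = n − 2 = 143.
One-sided p ≈ 1.0000, which is ≥ 0.1, so fail to reject H₀.
The data do not give significant evidence that the true slope on page load time is positive.

t = -8.787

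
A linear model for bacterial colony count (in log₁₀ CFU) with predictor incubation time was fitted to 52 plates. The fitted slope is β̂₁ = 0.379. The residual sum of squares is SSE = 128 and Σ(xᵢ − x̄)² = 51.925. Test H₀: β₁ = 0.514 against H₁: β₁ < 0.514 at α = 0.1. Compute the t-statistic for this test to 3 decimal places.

MSE = SSE/(n − 2) = 128/50 = 2.56.
SE(β̂₁) = √(MSE/Sₓₓ) = √(2.56/51.925) = 0.22204.
t = (0.379 − 0.514) / 0.22204 = -0.608.
df = n − 2 = 50.
One-sided p ≈ 0.2730, which is ≥ 0.1, so fail to reject H₀.
The data do not give significant evidence that the true slope on incubation time is below 0.514 log₁₀ CFU per unit.

t = -0.608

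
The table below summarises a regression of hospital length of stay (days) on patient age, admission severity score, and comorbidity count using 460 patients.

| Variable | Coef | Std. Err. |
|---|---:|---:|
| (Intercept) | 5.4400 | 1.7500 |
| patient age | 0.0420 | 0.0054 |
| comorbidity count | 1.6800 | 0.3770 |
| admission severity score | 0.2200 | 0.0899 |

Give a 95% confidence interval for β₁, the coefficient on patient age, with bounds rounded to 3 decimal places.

(0.031, 0.053)

Read off: b = 0.0420, SE = 0.0054 for patient age.
df = n − k − 1 = 460 − 3 − 1 = 456.
t* = t_{0.025, 456} = 1.96518.
Margin = t* × SE = 1.96518 × 0.0054 = 0.01061.
CI: 0.0420 ± 0.01061 → (0.031, 0.053).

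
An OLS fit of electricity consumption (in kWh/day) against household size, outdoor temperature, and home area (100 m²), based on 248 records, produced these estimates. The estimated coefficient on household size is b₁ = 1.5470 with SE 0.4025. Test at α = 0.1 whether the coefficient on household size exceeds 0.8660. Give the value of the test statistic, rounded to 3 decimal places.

t = 1.692

H₀: β₁ = 0.8660 vs H₁: β₁ > 0.8660.
t = (b₁ − β₁⁰)/SE = (1.5470 − 0.8660) / 0.4025 = 1.692.
df = n − k − 1 = 248 − 3 − 1 = 244.
One-sided p ≈ 0.0460, which is < 0.1, so reject H₀.
There is evidence that the true slope on household size exceeds 0.8660 kWh/day per unit, holding the other predictors fixed.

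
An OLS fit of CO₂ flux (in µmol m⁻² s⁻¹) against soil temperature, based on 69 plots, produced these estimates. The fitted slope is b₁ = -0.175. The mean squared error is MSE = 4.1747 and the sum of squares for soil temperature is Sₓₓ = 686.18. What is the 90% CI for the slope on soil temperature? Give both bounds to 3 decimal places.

SE(b₁) = √(MSE/Sₓₓ) = √(4.1747/686.18) = 0.0779998.
df = n − 2 = 67.
t* = t_{0.05, 67} = 1.667916.
Margin = t* × SE = 1.667916 × 0.0779998 = 0.13010.
CI: -0.175 ± 0.13010 → (-0.305, -0.045).
With 90% confidence, each one-unit increase in soil temperature is associated with a change of between -0.305 and -0.045 µmol m⁻² s⁻¹ in CO₂ flux.

(-0.305, -0.045)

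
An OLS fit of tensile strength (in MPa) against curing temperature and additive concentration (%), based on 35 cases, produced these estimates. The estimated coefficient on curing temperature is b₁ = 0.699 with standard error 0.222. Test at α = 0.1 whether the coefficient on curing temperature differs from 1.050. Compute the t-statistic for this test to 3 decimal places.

H₀: β₁ = 1.050 vs H₁: β₁ ≠ 1.050.
t = (b₁ − β₁⁰)/SE = (0.699 − 1.050) / 0.222 = -1.581.
df = n − k − 1 = 35 − 2 − 1 = 32.
Two-sided p ≈ 0.1237, which is ≥ 0.1, so fail to reject H₀.
The data are consistent with a true slope of 1.050 MPa per unit of curing temperature, holding the other predictors fixed.

t = -1.581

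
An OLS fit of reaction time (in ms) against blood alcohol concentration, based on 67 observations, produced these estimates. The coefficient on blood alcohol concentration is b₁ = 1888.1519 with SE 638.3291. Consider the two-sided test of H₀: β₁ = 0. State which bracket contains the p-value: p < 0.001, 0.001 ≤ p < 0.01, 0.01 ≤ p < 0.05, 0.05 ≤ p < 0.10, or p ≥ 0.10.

0.001 ≤ p < 0.01

t = 1888.1519 / 638.3291 = 2.958.
df = n − 2 = 67 − 2 = 65.
Two-sided p = 2·P(T_{65} > |t|) ≈ 0.0043.
So 0.001 ≤ p < 0.01.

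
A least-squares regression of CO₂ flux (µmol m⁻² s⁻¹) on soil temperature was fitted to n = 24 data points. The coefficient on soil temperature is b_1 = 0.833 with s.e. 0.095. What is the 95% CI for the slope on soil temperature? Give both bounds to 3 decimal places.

(0.636, 1.030)

df = n − 2 = 24 − 2 = 22.
t* = t_{0.025, 22} = 2.073873.
Margin = t* × SE = 2.073873 × 0.095 = 0.19702.
CI: 0.833 ± 0.19702 → (0.636, 1.030).
With 95% confidence, each one-unit increase in soil temperature is associated with a change of between 0.636 and 1.030 µmol m⁻² s⁻¹ in CO₂ flux.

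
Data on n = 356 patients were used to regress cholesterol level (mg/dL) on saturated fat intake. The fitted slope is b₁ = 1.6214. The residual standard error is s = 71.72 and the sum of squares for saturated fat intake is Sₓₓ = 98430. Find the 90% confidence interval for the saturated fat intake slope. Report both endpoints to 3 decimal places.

(1.244, 1.998)

SE(b₁) = s/√Sₓₓ = 71.72/√98430 = 0.2286.
df = n − 2 = 354.
t* = t_{0.05, 354} = 1.649169.
Margin = t* × SE = 1.649169 × 0.2286 = 0.37700.
CI: 1.6214 ± 0.37700 → (1.244, 1.998).
With 90% confidence, each one-unit increase in saturated fat intake is associated with a change of between 1.244 and 1.998 mg/dL in cholesterol level.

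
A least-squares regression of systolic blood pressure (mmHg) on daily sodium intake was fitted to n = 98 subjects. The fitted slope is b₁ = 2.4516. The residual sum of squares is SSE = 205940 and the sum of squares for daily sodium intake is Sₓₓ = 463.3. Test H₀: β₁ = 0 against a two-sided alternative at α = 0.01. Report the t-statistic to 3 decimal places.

t = 1.139

MSE = SSE/(n − 2) = 205940/96 = 2145.21.
SE(b₁) = √(MSE/Sₓₓ) = √(2145.21/463.3) = 2.15181.
t = 2.4516 / 2.15181 = 1.139.
df = n − 2 = 96.
Two-sided p ≈ 0.2574, which is ≥ 0.01, so fail to reject H₀.
The data do not give significant evidence of an association between daily sodium intake and systolic blood pressure.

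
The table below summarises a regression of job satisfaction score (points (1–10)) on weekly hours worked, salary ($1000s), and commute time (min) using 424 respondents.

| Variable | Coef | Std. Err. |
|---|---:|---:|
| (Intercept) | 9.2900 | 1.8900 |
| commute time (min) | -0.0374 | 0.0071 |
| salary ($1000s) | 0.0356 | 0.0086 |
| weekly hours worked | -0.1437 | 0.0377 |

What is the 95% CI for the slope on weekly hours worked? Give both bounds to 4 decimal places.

Read off: b = -0.1437, SE = 0.0377 for weekly hours worked.
df = n − k − 1 = 424 − 3 − 1 = 420.
t* = t_{0.025, 420} = 1.965628.
Margin = t* × SE = 1.965628 × 0.0377 = 0.074104.
CI: -0.1437 ± 0.074104 → (-0.2178, -0.0696).

(-0.2178, -0.0696)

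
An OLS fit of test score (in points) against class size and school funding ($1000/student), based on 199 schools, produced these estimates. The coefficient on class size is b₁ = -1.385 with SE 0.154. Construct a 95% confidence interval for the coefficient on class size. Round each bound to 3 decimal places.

df = n − k − 1 = 199 − 2 − 1 = 196.
t* = t_{0.025, 196} = 1.972141.
Margin = t* × SE = 1.972141 × 0.154 = 0.30371.
CI: -1.385 ± 0.30371 → (-1.689, -1.081).
With 95% confidence, each one-unit increase in class size is associated with a change of between -1.689 and -1.081 points in test score, holding the other predictors fixed.

(-1.689, -1.081)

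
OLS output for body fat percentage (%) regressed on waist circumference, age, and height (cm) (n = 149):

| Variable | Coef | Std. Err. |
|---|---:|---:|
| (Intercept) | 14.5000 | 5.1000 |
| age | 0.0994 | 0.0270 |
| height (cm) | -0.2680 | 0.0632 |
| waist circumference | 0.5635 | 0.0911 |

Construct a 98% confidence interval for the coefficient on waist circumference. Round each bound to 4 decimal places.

(0.3492, 0.7778)

Read off: b = 0.5635, SE = 0.0911 for waist circumference.
df = n − k − 1 = 149 − 3 − 1 = 145.
t* = t_{0.01, 145} = 2.35234.
Margin = t* × SE = 2.35234 × 0.0911 = 0.214298.
CI: 0.5635 ± 0.214298 → (0.3492, 0.7778).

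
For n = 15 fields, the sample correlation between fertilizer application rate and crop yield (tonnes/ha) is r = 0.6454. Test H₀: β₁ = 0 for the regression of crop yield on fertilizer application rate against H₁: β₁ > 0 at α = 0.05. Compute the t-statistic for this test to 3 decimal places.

t = 3.046

t = r·√(n − 2)/√(1 − r²) = 0.6454·√13/√0.583459 = 3.046.
df = n − 2 = 13.
One-sided p ≈ 0.0047, which is < 0.05, so reject H₀.
There is evidence of a linear association between fertilizer application rate and crop yield.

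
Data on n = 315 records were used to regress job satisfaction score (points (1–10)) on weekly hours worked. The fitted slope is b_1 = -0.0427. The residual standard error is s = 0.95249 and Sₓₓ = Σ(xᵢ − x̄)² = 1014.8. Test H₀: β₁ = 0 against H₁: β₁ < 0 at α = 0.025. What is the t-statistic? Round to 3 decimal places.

t = -1.428

SE(b_1) = s/√Sₓₓ = 0.95249/√1014.8 = 0.0298999.
t = -0.0427 / 0.0298999 = -1.428.
df = n − 2 = 313.
One-sided p ≈ 0.0771, which is ≥ 0.025, so fail to reject H₀.
The data do not give significant evidence that the true slope on weekly hours worked is negative.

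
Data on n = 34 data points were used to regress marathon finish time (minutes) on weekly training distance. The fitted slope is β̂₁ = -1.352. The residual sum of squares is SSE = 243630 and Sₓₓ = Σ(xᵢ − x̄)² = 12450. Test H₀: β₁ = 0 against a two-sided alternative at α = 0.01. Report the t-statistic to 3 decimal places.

MSE = SSE/(n − 2) = 243630/32 = 7613.44.
SE(β̂₁) = √(MSE/Sₓₓ) = √(7613.44/12450) = 0.781998.
t = -1.352 / 0.781998 = -1.729.
df = n − 2 = 32.
Two-sided p ≈ 0.0935, which is ≥ 0.01, so fail to reject H₀.
The data do not give significant evidence of an association between weekly training distance and marathon finish time.

t = -1.729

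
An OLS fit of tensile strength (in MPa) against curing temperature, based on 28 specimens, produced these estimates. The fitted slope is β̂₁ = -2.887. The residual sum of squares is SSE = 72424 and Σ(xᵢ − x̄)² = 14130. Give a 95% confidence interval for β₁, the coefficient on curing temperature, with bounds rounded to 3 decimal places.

MSE = SSE/(n − 2) = 72424/26 = 2785.54.
SE(β̂₁) = √(MSE/Sₓₓ) = √(2785.54/14130) = 0.444001.
df = n − 2 = 26.
t* = t_{0.025, 26} = 2.055529.
Margin = t* × SE = 2.055529 × 0.444001 = 0.91266.
CI: -2.887 ± 0.91266 → (-3.800, -1.974).
With 95% confidence, each one-unit increase in curing temperature is associated with a change of between -3.800 and -1.974 MPa in tensile strength.

(-3.800, -1.974)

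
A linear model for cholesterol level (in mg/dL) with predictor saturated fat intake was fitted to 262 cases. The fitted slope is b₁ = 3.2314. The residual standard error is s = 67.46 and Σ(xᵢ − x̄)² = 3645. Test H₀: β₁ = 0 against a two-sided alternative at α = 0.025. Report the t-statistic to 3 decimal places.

SE(b₁) = s/√Sₓₓ = 67.46/√3645 = 1.11737.
t = 3.2314 / 1.11737 = 2.892.
df = n − 2 = 260.
Two-sided p ≈ 0.0042, which is < 0.025, so reject H₀.
There is evidence that saturated fat intake is associated with cholesterol level.

t = 2.892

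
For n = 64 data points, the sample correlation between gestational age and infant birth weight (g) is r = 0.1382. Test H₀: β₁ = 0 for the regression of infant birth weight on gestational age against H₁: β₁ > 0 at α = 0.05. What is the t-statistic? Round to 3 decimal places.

t = r·√(n − 2)/√(1 − r²) = 0.1382·√62/√0.980901 = 1.099.
df = n − 2 = 62.
One-sided p ≈ 0.1381, which is ≥ 0.05, so fail to reject H₀.
The data do not give significant evidence of a linear association between gestational age and infant birth weight.

t = 1.099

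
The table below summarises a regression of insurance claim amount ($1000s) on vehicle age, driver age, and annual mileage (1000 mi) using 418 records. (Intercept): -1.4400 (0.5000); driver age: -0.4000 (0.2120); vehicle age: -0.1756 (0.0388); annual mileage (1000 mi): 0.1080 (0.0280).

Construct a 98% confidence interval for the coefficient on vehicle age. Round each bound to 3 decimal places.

(-0.266, -0.085)

Read off: b = -0.1756, SE = 0.0388 for vehicle age.
df = n − k − 1 = 418 − 3 − 1 = 414.
t* = t_{0.01, 414} = 2.335389.
Margin = t* × SE = 2.335389 × 0.0388 = 0.09061.
CI: -0.1756 ± 0.09061 → (-0.266, -0.085).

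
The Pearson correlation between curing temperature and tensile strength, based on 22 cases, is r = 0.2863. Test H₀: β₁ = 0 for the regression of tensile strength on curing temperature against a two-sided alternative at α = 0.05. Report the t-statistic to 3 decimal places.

t = r·√(n − 2)/√(1 − r²) = 0.2863·√20/√0.918032 = 1.336.
df = n − 2 = 20.
Two-sided p ≈ 0.1965, which is ≥ 0.05, so fail to reject H₀.
The data do not give significant evidence of a linear association between curing temperature and tensile strength.

t = 1.336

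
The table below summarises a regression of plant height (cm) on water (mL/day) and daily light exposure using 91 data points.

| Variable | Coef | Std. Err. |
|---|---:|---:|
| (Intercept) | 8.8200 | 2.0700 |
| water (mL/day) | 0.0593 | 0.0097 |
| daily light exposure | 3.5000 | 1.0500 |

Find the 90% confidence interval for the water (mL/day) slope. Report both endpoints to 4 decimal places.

Read off: b = 0.0593, SE = 0.0097 for water (mL/day).
df = n − k − 1 = 91 − 2 − 1 = 88.
t* = t_{0.05, 88} = 1.662354.
Margin = t* × SE = 1.662354 × 0.0097 = 0.016125.
CI: 0.0593 ± 0.016125 → (0.0432, 0.0754).

(0.0432, 0.0754)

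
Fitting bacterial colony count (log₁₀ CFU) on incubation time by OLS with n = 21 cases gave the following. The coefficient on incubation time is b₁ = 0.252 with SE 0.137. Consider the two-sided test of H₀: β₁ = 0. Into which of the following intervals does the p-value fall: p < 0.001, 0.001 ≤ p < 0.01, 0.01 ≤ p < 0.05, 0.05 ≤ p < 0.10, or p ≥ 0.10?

0.05 ≤ p < 0.10

t = 0.252 / 0.137 = 1.839.
df = n − 2 = 21 − 2 = 19.
Two-sided p = 2·P(T_{19} > |t|) ≈ 0.0815.
So 0.05 ≤ p < 0.10.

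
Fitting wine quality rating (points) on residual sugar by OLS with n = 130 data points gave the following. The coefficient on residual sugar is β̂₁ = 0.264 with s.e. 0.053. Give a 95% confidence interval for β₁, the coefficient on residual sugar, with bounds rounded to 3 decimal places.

(0.159, 0.369)

df = n − 2 = 130 − 2 = 128.
t* = t_{0.025, 128} = 1.978671.
Margin = t* × SE = 1.978671 × 0.053 = 0.10487.
CI: 0.264 ± 0.10487 → (0.159, 0.369).
With 95% confidence, each one-unit increase in residual sugar is associated with a change of between 0.159 and 0.369 points in wine quality rating.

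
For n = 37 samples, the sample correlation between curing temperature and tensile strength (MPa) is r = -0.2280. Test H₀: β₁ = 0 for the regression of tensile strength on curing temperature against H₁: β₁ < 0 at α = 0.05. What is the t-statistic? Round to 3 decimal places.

t = -1.385

t = r·√(n − 2)/√(1 − r²) = -0.2280·√35/√0.948016 = -1.385.
df = n − 2 = 35.
One-sided p ≈ 0.0874, which is ≥ 0.05, so fail to reject H₀.
The data do not give significant evidence of a linear association between curing temperature and tensile strength.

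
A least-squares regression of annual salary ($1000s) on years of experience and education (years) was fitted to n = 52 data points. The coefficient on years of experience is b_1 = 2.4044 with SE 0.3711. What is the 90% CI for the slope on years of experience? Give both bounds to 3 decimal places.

df = n − k − 1 = 52 − 2 − 1 = 49.
t* = t_{0.05, 49} = 1.676551.
Margin = t* × SE = 1.676551 × 0.3711 = 0.62217.
CI: 2.4044 ± 0.62217 → (1.782, 3.027).
With 90% confidence, each one-unit increase in years of experience is associated with a change of between 1.782 and 3.027 $1000s in annual salary, holding the other predictors fixed.

(1.782, 3.027)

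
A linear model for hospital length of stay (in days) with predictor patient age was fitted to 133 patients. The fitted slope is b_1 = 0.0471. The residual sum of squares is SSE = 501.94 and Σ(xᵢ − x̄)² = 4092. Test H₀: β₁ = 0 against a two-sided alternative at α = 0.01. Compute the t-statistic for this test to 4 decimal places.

t = 1.5392

MSE = SSE/(n − 2) = 501.94/131 = 3.8316.
SE(b_1) = √(MSE/Sₓₓ) = √(3.8316/4092) = 0.0306001.
t = 0.0471 / 0.0306001 = 1.5392.
df = n − 2 = 131.
Two-sided p ≈ 0.1262, which is ≥ 0.01, so fail to reject H₀.
The data do not give significant evidence of an association between patient age and hospital length of stay.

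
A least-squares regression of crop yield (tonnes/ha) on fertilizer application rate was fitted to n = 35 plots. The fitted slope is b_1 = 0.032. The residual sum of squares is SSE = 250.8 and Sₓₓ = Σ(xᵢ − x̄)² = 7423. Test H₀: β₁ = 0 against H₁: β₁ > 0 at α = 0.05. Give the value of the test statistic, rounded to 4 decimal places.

MSE = SSE/(n − 2) = 250.8/33 = 7.6.
SE(b_1) = √(MSE/Sₓₓ) = √(7.6/7423) = 0.0319976.
t = 0.032 / 0.0319976 = 1.0001.
df = n − 2 = 33.
One-sided p ≈ 0.1623, which is ≥ 0.05, so fail to reject H₀.
The data do not give significant evidence that the true slope on fertilizer application rate is positive.

t = 1.0001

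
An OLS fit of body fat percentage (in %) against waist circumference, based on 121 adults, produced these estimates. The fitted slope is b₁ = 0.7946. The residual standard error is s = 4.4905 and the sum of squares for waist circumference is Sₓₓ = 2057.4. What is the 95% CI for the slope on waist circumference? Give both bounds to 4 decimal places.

SE(b₁) = s/√Sₓₓ = 4.4905/√2057.4 = 0.099.
df = n − 2 = 119.
t* = t_{0.025, 119} = 1.9801.
Margin = t* × SE = 1.9801 × 0.099 = 0.196030.
CI: 0.7946 ± 0.196030 → (0.5986, 0.9906).
With 95% confidence, each one-unit increase in waist circumference is associated with a change of between 0.5986 and 0.9906 % in body fat percentage.

(0.5986, 0.9906)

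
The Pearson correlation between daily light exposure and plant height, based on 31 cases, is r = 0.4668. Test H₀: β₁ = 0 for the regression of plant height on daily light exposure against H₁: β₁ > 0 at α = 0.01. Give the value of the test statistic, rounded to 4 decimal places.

t = r·√(n − 2)/√(1 − r²) = 0.4668·√29/√0.782098 = 2.8425.
df = n − 2 = 29.
One-sided p ≈ 0.0041, which is < 0.01, so reject H₀.
There is evidence of a linear association between daily light exposure and plant height.

t = 2.8425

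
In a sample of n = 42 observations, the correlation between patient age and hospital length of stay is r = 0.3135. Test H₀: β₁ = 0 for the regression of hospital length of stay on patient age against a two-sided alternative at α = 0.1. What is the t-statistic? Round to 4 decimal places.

t = 2.0880

t = r·√(n − 2)/√(1 − r²) = 0.3135·√40/√0.901718 = 2.0880.
df = n − 2 = 40.
Two-sided p ≈ 0.0432, which is < 0.1, so reject H₀.
There is evidence of a linear association between patient age and hospital length of stay.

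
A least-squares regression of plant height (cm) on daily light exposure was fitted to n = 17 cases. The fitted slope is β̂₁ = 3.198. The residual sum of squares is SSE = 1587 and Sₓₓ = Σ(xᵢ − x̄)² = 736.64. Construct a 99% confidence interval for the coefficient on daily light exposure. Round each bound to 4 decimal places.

MSE = SSE/(n − 2) = 1587/15 = 105.8.
SE(β̂₁) = √(MSE/Sₓₓ) = √(105.8/736.64) = 0.378979.
df = n − 2 = 15.
t* = t_{0.005, 15} = 2.946713.
Margin = t* × SE = 2.946713 × 0.378979 = 1.116742.
CI: 3.198 ± 1.116742 → (2.0813, 4.3147).
With 99% confidence, each one-unit increase in daily light exposure is associated with a change of between 2.0813 and 4.3147 cm in plant height.

(2.0813, 4.3147)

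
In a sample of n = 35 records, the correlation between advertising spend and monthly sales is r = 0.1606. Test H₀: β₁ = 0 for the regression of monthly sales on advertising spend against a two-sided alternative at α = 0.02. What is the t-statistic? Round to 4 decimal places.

t = 0.9347

t = r·√(n − 2)/√(1 − r²) = 0.1606·√33/√0.974208 = 0.9347.
df = n − 2 = 33.
Two-sided p ≈ 0.3567, which is ≥ 0.02, so fail to reject H₀.
The data do not give significant evidence of a linear association between advertising spend and monthly sales.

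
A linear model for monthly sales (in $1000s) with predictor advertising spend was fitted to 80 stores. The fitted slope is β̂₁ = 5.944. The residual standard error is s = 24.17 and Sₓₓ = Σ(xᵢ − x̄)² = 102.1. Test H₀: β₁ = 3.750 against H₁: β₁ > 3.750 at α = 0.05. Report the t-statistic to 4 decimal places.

SE(β̂₁) = s/√Sₓₓ = 24.17/√102.1 = 2.39201.
t = (5.944 − 3.750) / 2.39201 = 0.9172.
df = n − 2 = 78.
One-sided p ≈ 0.1809, which is ≥ 0.05, so fail to reject H₀.
The data do not give significant evidence that the true slope on advertising spend exceeds 3.750 $1000s per unit.

t = 0.9172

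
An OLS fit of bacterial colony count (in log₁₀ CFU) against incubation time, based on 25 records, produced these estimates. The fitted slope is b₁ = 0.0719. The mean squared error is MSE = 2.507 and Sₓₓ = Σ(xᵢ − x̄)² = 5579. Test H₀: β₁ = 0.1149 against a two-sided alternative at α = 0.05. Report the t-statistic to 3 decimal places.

t = -2.028

SE(b₁) = √(MSE/Sₓₓ) = √(2.507/5579) = 0.0211982.
t = (0.0719 − 0.1149) / 0.0211982 = -2.028.
df = n − 2 = 23.
Two-sided p ≈ 0.0542, which is ≥ 0.05, so fail to reject H₀.
The data are consistent with a true slope of 0.1149 log₁₀ CFU per unit of incubation time.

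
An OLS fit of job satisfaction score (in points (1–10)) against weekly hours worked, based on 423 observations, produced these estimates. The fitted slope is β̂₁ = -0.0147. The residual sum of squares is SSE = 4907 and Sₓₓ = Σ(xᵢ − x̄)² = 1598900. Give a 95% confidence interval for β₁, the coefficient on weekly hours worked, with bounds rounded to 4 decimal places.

MSE = SSE/(n − 2) = 4907/421 = 11.6556.
SE(β̂₁) = √(MSE/Sₓₓ) = √(11.6556/1598900) = 0.00269995.
df = n − 2 = 421.
t* = t_{0.025, 421} = 1.965615.
Margin = t* × SE = 1.965615 × 0.00269995 = 0.005307.
CI: -0.0147 ± 0.005307 → (-0.0200, -0.0094).
With 95% confidence, each one-unit increase in weekly hours worked is associated with a change of between -0.0200 and -0.0094 points (1–10) in job satisfaction score.

(-0.0200, -0.0094)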